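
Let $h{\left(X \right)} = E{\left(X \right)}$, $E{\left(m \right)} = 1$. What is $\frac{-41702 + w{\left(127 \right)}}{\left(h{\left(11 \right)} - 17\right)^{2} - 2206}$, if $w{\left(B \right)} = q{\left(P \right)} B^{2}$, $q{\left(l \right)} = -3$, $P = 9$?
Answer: $\frac{90089}{1950} \approx 46.199$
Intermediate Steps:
$h{\left(X \right)} = 1$
$w{\left(B \right)} = - 3 B^{2}$
$\frac{-41702 + w{\left(127 \right)}}{\left(h{\left(11 \right)} - 17\right)^{2} - 2206} = \frac{-41702 - 3 \cdot 127^{2}}{\left(1 - 17\right)^{2} - 2206} = \frac{-41702 - 48387}{\left(-16\right)^{2} - 2206} = \frac{-41702 - 48387}{256 - 2206} = - \frac{90089}{-1950} = \left(-90089\right) \left(- \frac{1}{1950}\right) = \frac{90089}{1950}$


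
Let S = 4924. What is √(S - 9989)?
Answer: I*√5065 ≈ 71.169*I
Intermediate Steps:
√(S - 9989) = √(4924 - 9989) = √(-5065) = I*√5065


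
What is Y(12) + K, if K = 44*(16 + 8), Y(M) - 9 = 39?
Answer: 1104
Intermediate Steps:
Y(M) = 48 (Y(M) = 9 + 39 = 48)
K = 1056 (K = 44*24 = 1056)
Y(12) + K = 48 + 1056 = 1104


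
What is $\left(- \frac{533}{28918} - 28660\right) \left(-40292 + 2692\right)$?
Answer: $\frac{15581259764400}{14459} \approx 1.0776 \cdot 10^{9}$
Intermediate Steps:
$\left(- \frac{533}{28918} - 28660\right) \left(-40292 + 2692\right) = \left(\left(-533\right) \frac{1}{28918} - 28660\right) \left(-37600\right) = \left(- \frac{533}{28918} - 28660\right) \left(-37600\right) = \left(- \frac{828790413}{28918}\right) \left(-37600\right) = \frac{15581259764400}{14459}$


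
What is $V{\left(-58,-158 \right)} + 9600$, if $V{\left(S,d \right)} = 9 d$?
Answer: $8178$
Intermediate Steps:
$V{\left(-58,-158 \right)} + 9600 = 9 \left(-158\right) + 9600 = -1422 + 9600 = 8178$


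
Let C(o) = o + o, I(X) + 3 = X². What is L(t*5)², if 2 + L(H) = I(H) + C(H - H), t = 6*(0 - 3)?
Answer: 65529025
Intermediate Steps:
I(X) = -3 + X²
C(o) = 2*o
t = -18 (t = 6*(-3) = -18)
L(H) = -5 + H² (L(H) = -2 + ((-3 + H²) + 2*(H - H)) = -2 + ((-3 + H²) + 2*0) = -2 + ((-3 + H²) + 0) = -2 + (-3 + H²) = -5 + H²)
L(t*5)² = (-5 + (-18*5)²)² = (-5 + (-90)²)² = (-5 + 8100)² = 8095² = 65529025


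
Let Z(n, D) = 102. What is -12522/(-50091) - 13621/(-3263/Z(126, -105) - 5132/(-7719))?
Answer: 59722366336016/137269560067 ≈ 435.07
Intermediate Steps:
-12522/(-50091) - 13621/(-3263/Z(126, -105) - 5132/(-7719)) = -12522/(-50091) - 13621/(-3263/102 - 5132/(-7719)) = -12522*(-1/50091) - 13621/(-3263*1/102 - 5132*(-1/7719)) = 4174/16697 - 13621/(-3263/102 + 5132/7719) = 4174/16697 - 13621/(-8221211/262446) = 4174/16697 - 13621*(-262446/8221211) = 4174/16697 + 3574776966/8221211 = 59722366336016/137269560067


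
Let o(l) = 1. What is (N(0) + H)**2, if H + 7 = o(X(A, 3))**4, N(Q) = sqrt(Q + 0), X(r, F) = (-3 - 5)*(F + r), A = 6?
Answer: 36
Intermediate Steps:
X(r, F) = -8*F - 8*r (X(r, F) = -8*(F + r) = -8*F - 8*r)
N(Q) = sqrt(Q)
H = -6 (H = -7 + 1**4 = -7 + 1 = -6)
(N(0) + H)**2 = (sqrt(0) - 6)**2 = (0 - 6)**2 = (-6)**2 = 36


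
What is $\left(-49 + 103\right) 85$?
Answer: $4590$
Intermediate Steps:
$\left(-49 + 103\right) 85 = 54 \cdot 85 = 4590$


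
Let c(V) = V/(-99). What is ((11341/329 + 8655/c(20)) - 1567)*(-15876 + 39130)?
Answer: -96997764149/94 ≈ -1.0319e+9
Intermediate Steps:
c(V) = -V/99 (c(V) = V*(-1/99) = -V/99)
((11341/329 + 8655/c(20)) - 1567)*(-15876 + 39130) = ((11341/329 + 8655/((-1/99*20))) - 1567)*(-15876 + 39130) = ((11341*(1/329) + 8655/(-20/99)) - 1567)*23254 = ((11341/329 + 8655*(-99/20)) - 1567)*23254 = ((11341/329 - 171369/4) - 1567)*23254 = (-56335037/1316 - 1567)*23254 = -58397209/1316*23254 = -96997764149/94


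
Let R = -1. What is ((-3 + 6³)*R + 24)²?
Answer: 35721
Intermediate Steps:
((-3 + 6³)*R + 24)² = ((-3 + 6³)*(-1) + 24)² = ((-3 + 216)*(-1) + 24)² = (213*(-1) + 24)² = (-213 + 24)² = (-189)² = 35721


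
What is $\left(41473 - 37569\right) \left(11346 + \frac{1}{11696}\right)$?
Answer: $\frac{32379487348}{731} \approx 4.4295 \cdot 10^{7}$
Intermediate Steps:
$\left(41473 - 37569\right) \left(11346 + \frac{1}{11696}\right) = 3904 \left(11346 + \frac{1}{11696}\right) = 3904 \cdot \frac{132702817}{11696} = \frac{32379487348}{731}$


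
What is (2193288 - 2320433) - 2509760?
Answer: -2636905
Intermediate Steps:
(2193288 - 2320433) - 2509760 = -127145 - 2509760 = -2636905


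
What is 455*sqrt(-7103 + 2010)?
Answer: 455*I*sqrt(5093) ≈ 32471.0*I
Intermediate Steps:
455*sqrt(-7103 + 2010) = 455*sqrt(-5093) = 455*(I*sqrt(5093)) = 455*I*sqrt(5093)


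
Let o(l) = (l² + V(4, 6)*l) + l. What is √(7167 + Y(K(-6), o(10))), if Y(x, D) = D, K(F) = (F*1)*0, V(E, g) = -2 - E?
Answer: √7217 ≈ 84.953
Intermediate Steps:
K(F) = 0 (K(F) = F*0 = 0)
o(l) = l² - 5*l (o(l) = (l² + (-2 - 1*4)*l) + l = (l² + (-2 - 4)*l) + l = (l² - 6*l) + l = l² - 5*l)
√(7167 + Y(K(-6), o(10))) = √(7167 + 10*(-5 + 10)) = √(7167 + 10*5) = √(7167 + 50) = √7217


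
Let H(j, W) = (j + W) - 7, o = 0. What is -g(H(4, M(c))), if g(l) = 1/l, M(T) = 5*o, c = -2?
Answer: ⅓ ≈ 0.33333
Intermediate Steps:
M(T) = 0 (M(T) = 5*0 = 0)
H(j, W) = -7 + W + j (H(j, W) = (W + j) - 7 = -7 + W + j)
-g(H(4, M(c))) = -1/(-7 + 0 + 4) = -1/(-3) = -1*(-⅓) = ⅓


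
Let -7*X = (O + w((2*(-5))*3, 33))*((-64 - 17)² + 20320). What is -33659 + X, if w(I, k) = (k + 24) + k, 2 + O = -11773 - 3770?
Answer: 415210242/7 ≈ 5.9316e+7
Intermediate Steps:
O = -15545 (O = -2 + (-11773 - 3770) = -2 - 15543 = -15545)
w(I, k) = 24 + 2*k (w(I, k) = (24 + k) + k = 24 + 2*k)
X = 415445855/7 (X = -(-15545 + (24 + 2*33))*((-64 - 17)² + 20320)/7 = -(-15545 + (24 + 66))*((-81)² + 20320)/7 = -(-15545 + 90)*(6561 + 20320)/7 = -(-15455)*26881/7 = -⅐*(-415445855) = 415445855/7 ≈ 5.9349e+7)
-33659 + X = -33659 + 415445855/7 = 415210242/7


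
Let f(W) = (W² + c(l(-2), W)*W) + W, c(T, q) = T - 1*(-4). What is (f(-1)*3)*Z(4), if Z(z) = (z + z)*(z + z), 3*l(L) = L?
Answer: -640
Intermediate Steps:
l(L) = L/3
c(T, q) = 4 + T (c(T, q) = T + 4 = 4 + T)
Z(z) = 4*z² (Z(z) = (2*z)*(2*z) = 4*z²)
f(W) = W² + 13*W/3 (f(W) = (W² + (4 + (⅓)*(-2))*W) + W = (W² + (4 - ⅔)*W) + W = (W² + 10*W/3) + W = W² + 13*W/3)
(f(-1)*3)*Z(4) = (((⅓)*(-1)*(13 + 3*(-1)))*3)*(4*4²) = (((⅓)*(-1)*(13 - 3))*3)*(4*16) = (((⅓)*(-1)*10)*3)*64 = -10/3*3*64 = -10*64 = -640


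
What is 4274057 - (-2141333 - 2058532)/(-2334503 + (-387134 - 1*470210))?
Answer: 4547377271138/1063949 ≈ 4.2741e+6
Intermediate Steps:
4274057 - (-2141333 - 2058532)/(-2334503 + (-387134 - 1*470210)) = 4274057 - (-4199865)/(-2334503 + (-387134 - 470210)) = 4274057 - (-4199865)/(-2334503 - 857344) = 4274057 - (-4199865)/(-3191847) = 4274057 - (-4199865)*(-1)/3191847 = 4274057 - 1*1399955/1063949 = 4274057 - 1399955/1063949 = 4547377271138/1063949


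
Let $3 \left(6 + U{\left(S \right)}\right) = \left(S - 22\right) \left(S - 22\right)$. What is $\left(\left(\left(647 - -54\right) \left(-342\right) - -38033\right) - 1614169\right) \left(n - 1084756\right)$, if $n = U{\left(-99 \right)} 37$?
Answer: $\frac{4926871059526}{3} \approx 1.6423 \cdot 10^{12}$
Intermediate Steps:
$U{\left(S \right)} = -6 + \frac{\left(-22 + S\right)^{2}}{3}$ ($U{\left(S \right)} = -6 + \frac{\left(S - 22\right) \left(S - 22\right)}{3} = -6 + \frac{\left(-22 + S\right) \left(-22 + S\right)}{3} = -6 + \frac{\left(-22 + S\right)^{2}}{3}$)
$n = \frac{541051}{3}$ ($n = \left(-6 + \frac{\left(-22 - 99\right)^{2}}{3}\right) 37 = \left(-6 + \frac{\left(-121\right)^{2}}{3}\right) 37 = \left(-6 + \frac{1}{3} \cdot 14641\right) 37 = \left(-6 + \frac{14641}{3}\right) 37 = \frac{14623}{3} \cdot 37 = \frac{541051}{3} \approx 1.8035 \cdot 10^{5}$)
$\left(\left(\left(647 - -54\right) \left(-342\right) - -38033\right) - 1614169\right) \left(n - 1084756\right) = \left(\left(\left(647 - -54\right) \left(-342\right) - -38033\right) - 1614169\right) \left(\frac{541051}{3} - 1084756\right) = \left(\left(\left(647 + 54\right) \left(-342\right) + 38033\right) - 1614169\right) \left(- \frac{2713217}{3}\right) = \left(\left(701 \left(-342\right) + 38033\right) - 1614169\right) \left(- \frac{2713217}{3}\right) = \left(\left(-239742 + 38033\right) - 1614169\right) \left(- \frac{2713217}{3}\right) = \left(-201709 - 1614169\right) \left(- \frac{2713217}{3}\right) = \left(-1815878\right) \left(- \frac{2713217}{3}\right) = \frac{4926871059526}{3}$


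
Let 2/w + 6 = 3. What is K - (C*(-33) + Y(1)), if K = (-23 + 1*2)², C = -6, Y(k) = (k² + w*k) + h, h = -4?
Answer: 740/3 ≈ 246.67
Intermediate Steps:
w = -⅔ (w = 2/(-6 + 3) = 2/(-3) = 2*(-⅓) = -⅔ ≈ -0.66667)
Y(k) = -4 + k² - 2*k/3 (Y(k) = (k² - 2*k/3) - 4 = -4 + k² - 2*k/3)
K = 441 (K = (-23 + 2)² = (-21)² = 441)
K - (C*(-33) + Y(1)) = 441 - (-6*(-33) + (-4 + 1² - ⅔*1)) = 441 - (198 + (-4 + 1 - ⅔)) = 441 - (198 - 11/3) = 441 - 1*583/3 = 441 - 583/3 = 740/3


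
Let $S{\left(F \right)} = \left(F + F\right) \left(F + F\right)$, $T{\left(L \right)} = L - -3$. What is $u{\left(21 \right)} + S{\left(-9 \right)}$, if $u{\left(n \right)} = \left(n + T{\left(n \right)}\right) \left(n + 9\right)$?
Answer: $1674$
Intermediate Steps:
$T{\left(L \right)} = 3 + L$ ($T{\left(L \right)} = L + 3 = 3 + L$)
$S{\left(F \right)} = 4 F^{2}$ ($S{\left(F \right)} = 2 F 2 F = 4 F^{2}$)
$u{\left(n \right)} = \left(3 + 2 n\right) \left(9 + n\right)$ ($u{\left(n \right)} = \left(n + \left(3 + n\right)\right) \left(n + 9\right) = \left(3 + 2 n\right) \left(9 + n\right)$)
$u{\left(21 \right)} + S{\left(-9 \right)} = \left(27 + 2 \cdot 21^{2} + 21 \cdot 21\right) + 4 \left(-9\right)^{2} = \left(27 + 2 \cdot 441 + 441\right) + 4 \cdot 81 = \left(27 + 882 + 441\right) + 324 = 1350 + 324 = 1674$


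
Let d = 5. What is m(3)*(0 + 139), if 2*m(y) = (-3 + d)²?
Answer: 278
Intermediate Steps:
m(y) = 2 (m(y) = (-3 + 5)²/2 = (½)*2² = (½)*4 = 2)
m(3)*(0 + 139) = 2*(0 + 139) = 2*139 = 278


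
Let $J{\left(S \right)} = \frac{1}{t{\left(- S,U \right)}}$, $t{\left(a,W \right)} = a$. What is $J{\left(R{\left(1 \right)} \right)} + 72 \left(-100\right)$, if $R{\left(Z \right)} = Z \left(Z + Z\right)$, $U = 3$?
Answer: $- \frac{14401}{2} \approx -7200.5$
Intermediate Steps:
$R{\left(Z \right)} = 2 Z^{2}$ ($R{\left(Z \right)} = Z 2 Z = 2 Z^{2}$)
$J{\left(S \right)} = - \frac{1}{S}$ ($J{\left(S \right)} = \frac{1}{\left(-1\right) S} = - \frac{1}{S}$)
$J{\left(R{\left(1 \right)} \right)} + 72 \left(-100\right) = - \frac{1}{2 \cdot 1^{2}} + 72 \left(-100\right) = - \frac{1}{2 \cdot 1} - 7200 = - \frac{1}{2} - 7200 = - \frac{14401}{2}$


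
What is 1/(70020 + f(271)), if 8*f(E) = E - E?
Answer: 1/70020 ≈ 1.4282e-5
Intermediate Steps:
f(E) = 0 (f(E) = (E - E)/8 = (1/8)*0 = 0)
1/(70020 + f(271)) = 1/(70020 + 0) = 1/70020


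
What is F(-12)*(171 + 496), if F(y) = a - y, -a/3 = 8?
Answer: -8004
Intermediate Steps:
a = -24 (a = -3*8 = -24)
F(y) = -24 - y
F(-12)*(171 + 496) = (-24 - 1*(-12))*(171 + 496) = (-24 + 12)*667 = -12*667 = -8004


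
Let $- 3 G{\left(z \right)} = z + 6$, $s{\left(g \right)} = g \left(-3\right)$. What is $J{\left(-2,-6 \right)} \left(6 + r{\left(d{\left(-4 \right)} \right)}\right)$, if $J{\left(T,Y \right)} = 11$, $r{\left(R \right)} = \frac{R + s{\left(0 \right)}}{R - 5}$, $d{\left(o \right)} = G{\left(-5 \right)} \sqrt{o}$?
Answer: $\frac{15158}{229} + \frac{330 i}{229} \approx 66.192 + 1.441 i$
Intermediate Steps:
$s{\left(g \right)} = - 3 g$
$G{\left(z \right)} = -2 - \frac{z}{3}$ ($G{\left(z \right)} = - \frac{z + 6}{3} = - \frac{6 + z}{3} = -2 - \frac{z}{3}$)
$d{\left(o \right)} = - \frac{\sqrt{o}}{3}$ ($d{\left(o \right)} = \left(-2 - - \frac{5}{3}\right) \sqrt{o} = \left(-2 + \frac{5}{3}\right) \sqrt{o} = - \frac{\sqrt{o}}{3}$)
$r{\left(R \right)} = \frac{R}{-5 + R}$ ($r{\left(R \right)} = \frac{R - 0}{R - 5} = \frac{R + 0}{-5 + R} = \frac{R}{-5 + R}$)
$J{\left(-2,-6 \right)} \left(6 + r{\left(d{\left(-4 \right)} \right)}\right) = 11 \left(6 + \frac{\left(- \frac{1}{3}\right) \sqrt{-4}}{-5 - \frac{\sqrt{-4}}{3}}\right) = 11 \left(6 + \frac{\left(- \frac{1}{3}\right) 2 i}{-5 - \frac{2 i}{3}}\right) = 11 \left(6 + \frac{\left(- \frac{2}{3}\right) i}{-5 - \frac{2 i}{3}}\right) = 11 \left(6 + - \frac{2 i}{3} \frac{9 \left(-5 + \frac{2 i}{3}\right)}{229}\right) = 11 \left(6 - \frac{6 i \left(-5 + \frac{2 i}{3}\right)}{229}\right) = 66 - \frac{66 i \left(-5 + \frac{2 i}{3}\right)}{229}$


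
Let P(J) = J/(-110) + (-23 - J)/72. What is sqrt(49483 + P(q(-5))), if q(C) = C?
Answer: sqrt(23949673)/22 ≈ 222.45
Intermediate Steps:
P(J) = -23/72 - 91*J/3960 (P(J) = J*(-1/110) + (-23 - J)*(1/72) = -J/110 + (-23/72 - J/72) = -23/72 - 91*J/3960)
sqrt(49483 + P(q(-5))) = sqrt(49483 + (-23/72 - 91/3960*(-5))) = sqrt(49483 + (-23/72 + 91/792)) = sqrt(49483 - 9/44) = sqrt(2177243/44) = sqrt(23949673)/22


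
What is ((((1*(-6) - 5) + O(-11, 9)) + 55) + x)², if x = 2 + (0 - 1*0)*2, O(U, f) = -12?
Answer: 1156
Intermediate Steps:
x = 2 (x = 2 + (0 + 0)*2 = 2 + 0*2 = 2 + 0 = 2)
((((1*(-6) - 5) + O(-11, 9)) + 55) + x)² = ((((1*(-6) - 5) - 12) + 55) + 2)² = ((((-6 - 5) - 12) + 55) + 2)² = (((-11 - 12) + 55) + 2)² = ((-23 + 55) + 2)² = (32 + 2)² = 34² = 1156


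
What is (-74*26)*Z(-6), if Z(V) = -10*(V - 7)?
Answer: -250120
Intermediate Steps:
Z(V) = 70 - 10*V (Z(V) = -10*(-7 + V) = 70 - 10*V)
(-74*26)*Z(-6) = (-74*26)*(70 - 10*(-6)) = -1924*(70 + 60) = -1924*130 = -250120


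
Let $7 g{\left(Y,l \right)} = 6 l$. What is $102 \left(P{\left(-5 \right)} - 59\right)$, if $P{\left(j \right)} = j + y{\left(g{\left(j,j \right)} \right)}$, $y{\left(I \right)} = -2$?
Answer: $-6732$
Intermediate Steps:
$g{\left(Y,l \right)} = \frac{6 l}{7}$
$P{\left(j \right)} = -2 + j$ ($P{\left(j \right)} = j - 2 = -2 + j$)
$102 \left(P{\left(-5 \right)} - 59\right) = 102 \left(\left(-2 - 5\right) - 59\right) = 102 \left(-7 - 59\right) = 102 \left(-66\right) = -6732$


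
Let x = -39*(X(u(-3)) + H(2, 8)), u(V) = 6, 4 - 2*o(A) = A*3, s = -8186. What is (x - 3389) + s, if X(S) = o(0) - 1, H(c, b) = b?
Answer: -11926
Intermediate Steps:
o(A) = 2 - 3*A/2 (o(A) = 2 - A*3/2 = 2 - 3*A/2)
X(S) = 1 (X(S) = (2 - 3/2*0) - 1 = (2 + 0) - 1 = 2 - 1 = 1)
x = -351 (x = -39*(1 + 8) = -39*9 = -351)
(x - 3389) + s = (-351 - 3389) - 8186 = -3740 - 8186 = -11926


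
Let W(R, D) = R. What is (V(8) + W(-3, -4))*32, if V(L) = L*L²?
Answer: 16288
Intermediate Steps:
V(L) = L³
(V(8) + W(-3, -4))*32 = (8³ - 3)*32 = (512 - 3)*32 = 509*32 = 16288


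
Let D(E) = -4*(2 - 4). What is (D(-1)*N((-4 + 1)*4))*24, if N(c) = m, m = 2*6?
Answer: 2304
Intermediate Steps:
D(E) = 8 (D(E) = -4*(-2) = 8)
m = 12
N(c) = 12
(D(-1)*N((-4 + 1)*4))*24 = (8*12)*24 = 96*24 = 2304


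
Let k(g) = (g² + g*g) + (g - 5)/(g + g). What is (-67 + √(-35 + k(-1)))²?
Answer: (67 - I*√30)² ≈ 4459.0 - 733.95*I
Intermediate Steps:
k(g) = 2*g² + (-5 + g)/(2*g) (k(g) = (g² + g²) + (-5 + g)/((2*g)) = 2*g² + (-5 + g)*(1/(2*g)) = 2*g² + (-5 + g)/(2*g))
(-67 + √(-35 + k(-1)))² = (-67 + √(-35 + (½)*(-5 - 1 + 4*(-1)³)/(-1)))² = (-67 + √(-35 + (½)*(-1)*(-5 - 1 + 4*(-1))))² = (-67 + √(-35 + (½)*(-1)*(-5 - 1 - 4)))² = (-67 + √(-35 + (½)*(-1)*(-10)))² = (-67 + √(-35 + 5))² = (-67 + √(-30))² = (-67 + I*√30)²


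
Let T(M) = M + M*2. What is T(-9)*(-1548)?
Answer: 41796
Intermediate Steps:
T(M) = 3*M (T(M) = M + 2*M = 3*M)
T(-9)*(-1548) = (3*(-9))*(-1548) = -27*(-1548) = 41796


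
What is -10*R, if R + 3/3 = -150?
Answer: 1510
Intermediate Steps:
R = -151 (R = -1 - 150 = -151)
-10*R = -10*(-151) = 1510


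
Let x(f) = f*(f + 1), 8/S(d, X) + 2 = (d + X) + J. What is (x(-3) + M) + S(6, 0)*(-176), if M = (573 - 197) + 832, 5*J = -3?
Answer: 13598/17 ≈ 799.88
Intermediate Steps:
J = -⅗ (J = (⅕)*(-3) = -⅗ ≈ -0.60000)
S(d, X) = 8/(-13/5 + X + d) (S(d, X) = 8/(-2 + ((d + X) - ⅗)) = 8/(-2 + ((X + d) - ⅗)) = 8/(-2 + (-⅗ + X + d)) = 8/(-13/5 + X + d))
x(f) = f*(1 + f)
M = 1208 (M = 376 + 832 = 1208)
(x(-3) + M) + S(6, 0)*(-176) = (-3*(1 - 3) + 1208) + (40/(-13 + 5*0 + 5*6))*(-176) = (-3*(-2) + 1208) + (40/(-13 + 0 + 30))*(-176) = (6 + 1208) + (40/17)*(-176) = 1214 + (40*(1/17))*(-176) = 1214 + (40/17)*(-176) = 1214 - 7040/17 = 13598/17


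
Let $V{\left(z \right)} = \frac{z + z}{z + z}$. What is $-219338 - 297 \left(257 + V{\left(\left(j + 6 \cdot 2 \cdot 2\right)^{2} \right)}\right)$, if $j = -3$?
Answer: $-295964$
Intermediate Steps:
$V{\left(z \right)} = 1$ ($V{\left(z \right)} = \frac{2 z}{2 z} = 2 z \frac{1}{2 z} = 1$)
$-219338 - 297 \left(257 + V{\left(\left(j + 6 \cdot 2 \cdot 2\right)^{2} \right)}\right) = -219338 - 297 \left(257 + 1\right) = -219338 - 297 \cdot 258 = -219338 - 76626 = -295964$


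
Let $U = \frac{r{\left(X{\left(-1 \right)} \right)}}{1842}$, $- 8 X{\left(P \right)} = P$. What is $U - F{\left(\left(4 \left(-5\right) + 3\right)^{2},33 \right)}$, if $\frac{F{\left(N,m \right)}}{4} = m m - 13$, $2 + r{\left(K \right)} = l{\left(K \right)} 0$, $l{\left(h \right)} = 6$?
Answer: $- \frac{3963985}{921} \approx -4304.0$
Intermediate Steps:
$X{\left(P \right)} = - \frac{P}{8}$
$r{\left(K \right)} = -2$ ($r{\left(K \right)} = -2 + 6 \cdot 0 = -2 + 0 = -2$)
$F{\left(N,m \right)} = -52 + 4 m^{2}$ ($F{\left(N,m \right)} = 4 \left(m m - 13\right) = 4 \left(m^{2} - 13\right) = 4 \left(-13 + m^{2}\right) = -52 + 4 m^{2}$)
$U = - \frac{1}{921}$ ($U = - \frac{2}{1842} = \left(-2\right) \frac{1}{1842} = - \frac{1}{921} \approx -0.0010858$)
$U - F{\left(\left(4 \left(-5\right) + 3\right)^{2},33 \right)} = - \frac{1}{921} - \left(-52 + 4 \cdot 33^{2}\right) = - \frac{1}{921} - \left(-52 + 4 \cdot 1089\right) = - \frac{1}{921} - \left(-52 + 4356\right) = - \frac{1}{921} - 4304 = - \frac{3963985}{921}$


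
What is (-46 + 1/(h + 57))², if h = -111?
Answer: 6175225/2916 ≈ 2117.7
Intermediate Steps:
(-46 + 1/(h + 57))² = (-46 + 1/(-111 + 57))² = (-46 + 1/(-54))² = (-46 - 1/54)² = (-2485/54)² = 6175225/2916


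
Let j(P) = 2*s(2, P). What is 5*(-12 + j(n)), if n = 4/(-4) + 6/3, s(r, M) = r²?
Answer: -20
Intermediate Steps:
n = 1 (n = 4*(-¼) + 6*(⅓) = -1 + 2 = 1)
j(P) = 8 (j(P) = 2*2² = 2*4 = 8)
5*(-12 + j(n)) = 5*(-12 + 8) = 5*(-4) = -20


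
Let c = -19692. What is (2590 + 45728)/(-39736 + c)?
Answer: -24159/29714 ≈ -0.81305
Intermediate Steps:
(2590 + 45728)/(-39736 + c) = (2590 + 45728)/(-39736 - 19692) = 48318/(-59428) = 48318*(-1/59428) = -24159/29714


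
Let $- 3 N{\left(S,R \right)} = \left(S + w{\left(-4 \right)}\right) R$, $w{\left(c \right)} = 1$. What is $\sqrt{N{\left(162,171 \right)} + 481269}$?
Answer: $3 \sqrt{52442} \approx 687.01$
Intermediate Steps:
$N{\left(S,R \right)} = - \frac{R \left(1 + S\right)}{3}$ ($N{\left(S,R \right)} = - \frac{\left(S + 1\right) R}{3} = - \frac{\left(1 + S\right) R}{3} = - \frac{R \left(1 + S\right)}{3}$)
$\sqrt{N{\left(162,171 \right)} + 481269} = \sqrt{\left(- \frac{1}{3}\right) 171 \left(1 + 162\right) + 481269} = \sqrt{\left(- \frac{1}{3}\right) 171 \cdot 163 + 481269} = \sqrt{-9291 + 481269} = \sqrt{471978} = 3 \sqrt{52442}$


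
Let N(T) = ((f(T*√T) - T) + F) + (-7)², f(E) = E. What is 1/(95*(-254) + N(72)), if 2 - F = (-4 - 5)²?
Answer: -3029/73352072 - 27*√2/36676036 ≈ -4.2335e-5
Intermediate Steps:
F = -79 (F = 2 - (-4 - 5)² = 2 - 1*(-9)² = 2 - 1*81 = 2 - 81 = -79)
N(T) = -30 + T^(3/2) - T (N(T) = ((T*√T - T) - 79) + (-7)² = ((T^(3/2) - T) - 79) + 49 = (-79 + T^(3/2) - T) + 49 = -30 + T^(3/2) - T)
1/(95*(-254) + N(72)) = 1/(95*(-254) + (-30 + 72^(3/2) - 1*72)) = 1/(-24130 + (-30 + 432*√2 - 72)) = 1/(-24130 + (-102 + 432*√2)) = 1/(-24232 + 432*√2)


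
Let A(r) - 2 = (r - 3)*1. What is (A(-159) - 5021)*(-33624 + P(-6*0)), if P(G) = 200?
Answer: 173169744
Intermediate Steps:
A(r) = -1 + r (A(r) = 2 + (r - 3)*1 = 2 + (-3 + r)*1 = 2 + (-3 + r) = -1 + r)
(A(-159) - 5021)*(-33624 + P(-6*0)) = ((-1 - 159) - 5021)*(-33624 + 200) = (-160 - 5021)*(-33424) = -5181*(-33424) = 173169744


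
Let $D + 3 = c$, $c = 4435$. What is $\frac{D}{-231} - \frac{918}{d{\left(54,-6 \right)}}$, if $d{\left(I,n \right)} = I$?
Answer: $- \frac{8359}{231} \approx -36.186$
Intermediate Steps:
$D = 4432$ ($D = -3 + 4435 = 4432$)
$\frac{D}{-231} - \frac{918}{d{\left(54,-6 \right)}} = \frac{4432}{-231} - \frac{918}{54} = 4432 \left(- \frac{1}{231}\right) - 17 = - \frac{4432}{231} - 17 = - \frac{8359}{231}$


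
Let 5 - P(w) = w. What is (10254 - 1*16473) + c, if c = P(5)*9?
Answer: -6219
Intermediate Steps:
P(w) = 5 - w
c = 0 (c = (5 - 1*5)*9 = (5 - 5)*9 = 0*9 = 0)
(10254 - 1*16473) + c = (10254 - 1*16473) + 0 = (10254 - 16473) + 0 = -6219 + 0 = -6219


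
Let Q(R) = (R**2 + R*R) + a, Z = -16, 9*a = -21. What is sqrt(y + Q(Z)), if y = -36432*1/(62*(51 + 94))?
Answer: 19*sqrt(254691195)/13485 ≈ 22.486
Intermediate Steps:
a = -7/3 (a = (1/9)*(-21) = -7/3 ≈ -2.3333)
Q(R) = -7/3 + 2*R**2 (Q(R) = (R**2 + R*R) - 7/3 = (R**2 + R**2) - 7/3 = 2*R**2 - 7/3 = -7/3 + 2*R**2)
y = -18216/4495 (y = -36432/(62*145) = -36432/8990 = -36432*1/8990 = -18216/4495 ≈ -4.0525)
sqrt(y + Q(Z)) = sqrt(-18216/4495 + (-7/3 + 2*(-16)**2)) = sqrt(-18216/4495 + (-7/3 + 2*256)) = sqrt(-18216/4495 + (-7/3 + 512)) = sqrt(-18216/4495 + 1529/3) = sqrt(6818207/13485) = 19*sqrt(254691195)/13485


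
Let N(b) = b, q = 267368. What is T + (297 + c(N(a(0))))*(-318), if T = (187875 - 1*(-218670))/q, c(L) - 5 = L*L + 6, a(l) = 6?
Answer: -29247513711/267368 ≈ -1.0939e+5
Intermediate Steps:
c(L) = 11 + L**2 (c(L) = 5 + (L*L + 6) = 5 + (L**2 + 6) = 5 + (6 + L**2) = 11 + L**2)
T = 406545/267368 (T = (187875 - 1*(-218670))/267368 = (187875 + 218670)*(1/267368) = 406545*(1/267368) = 406545/267368 ≈ 1.5205)
T + (297 + c(N(a(0))))*(-318) = 406545/267368 + (297 + (11 + 6**2))*(-318) = 406545/267368 + (297 + (11 + 36))*(-318) = 406545/267368 + (297 + 47)*(-318) = 406545/267368 + 344*(-318) = 406545/267368 - 109392 = -29247513711/267368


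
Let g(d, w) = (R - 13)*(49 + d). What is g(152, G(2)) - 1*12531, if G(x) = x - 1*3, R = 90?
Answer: 2946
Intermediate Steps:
G(x) = -3 + x (G(x) = x - 3 = -3 + x)
g(d, w) = 3773 + 77*d (g(d, w) = (90 - 13)*(49 + d) = 77*(49 + d) = 3773 + 77*d)
g(152, G(2)) - 1*12531 = (3773 + 77*152) - 1*12531 = (3773 + 11704) - 12531 = 15477 - 12531 = 2946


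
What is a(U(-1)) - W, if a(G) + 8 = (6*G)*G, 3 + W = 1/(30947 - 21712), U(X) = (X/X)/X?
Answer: 9234/9235 ≈ 0.99989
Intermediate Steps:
U(X) = 1/X
W = -27704/9235 (W = -3 + 1/(30947 - 21712) = -3 + 1/9235 = -27704/9235 ≈ -2.9999)
a(G) = -8 + 6*G**2 (a(G) = -8 + (6*G)*G = -8 + 6*G**2)
a(U(-1)) - W = (-8 + 6*(1/(-1))**2) - 1*(-27704/9235) = (-8 + 6*(-1)**2) + 27704/9235 = (-8 + 6*1) + 27704/9235 = (-8 + 6) + 27704/9235 = -2 + 27704/9235 = 9234/9235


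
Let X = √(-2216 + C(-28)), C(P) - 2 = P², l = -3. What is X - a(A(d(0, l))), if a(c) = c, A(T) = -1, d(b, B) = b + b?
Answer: 1 + I*√1430 ≈ 1.0 + 37.815*I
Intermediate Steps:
d(b, B) = 2*b
C(P) = 2 + P²
X = I*√1430 (X = √(-2216 + (2 + (-28)²)) = √(-2216 + (2 + 784)) = √(-2216 + 786) = √(-1430) = I*√1430 ≈ 37.815*I)
X - a(A(d(0, l))) = I*√1430 - 1*(-1) = I*√1430 + 1 = 1 + I*√1430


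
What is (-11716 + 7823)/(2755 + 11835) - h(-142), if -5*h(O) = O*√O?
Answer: -3893/14590 - 142*I*√142/5 ≈ -0.26683 - 338.43*I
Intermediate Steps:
h(O) = -O^(3/2)/5 (h(O) = -O*√O/5 = -O^(3/2)/5)
(-11716 + 7823)/(2755 + 11835) - h(-142) = (-11716 + 7823)/(2755 + 11835) - (-1)*(-142)^(3/2)/5 = -3893/14590 - (-1)*(-142*I*√142)/5 = -3893*1/14590 - 142*I*√142/5 = -3893/14590 - 142*I*√142/5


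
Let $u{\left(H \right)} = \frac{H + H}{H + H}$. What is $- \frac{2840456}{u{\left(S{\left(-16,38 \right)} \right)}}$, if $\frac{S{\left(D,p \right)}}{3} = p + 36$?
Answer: $-2840456$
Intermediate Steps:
$S{\left(D,p \right)} = 108 + 3 p$ ($S{\left(D,p \right)} = 3 \left(p + 36\right) = 3 \left(36 + p\right) = 108 + 3 p$)
$u{\left(H \right)} = 1$ ($u{\left(H \right)} = \frac{2 H}{2 H} = 2 H \frac{1}{2 H} = 1$)
$- \frac{2840456}{u{\left(S{\left(-16,38 \right)} \right)}} = - \frac{2840456}{1} = \left(-2840456\right) 1 = -2840456$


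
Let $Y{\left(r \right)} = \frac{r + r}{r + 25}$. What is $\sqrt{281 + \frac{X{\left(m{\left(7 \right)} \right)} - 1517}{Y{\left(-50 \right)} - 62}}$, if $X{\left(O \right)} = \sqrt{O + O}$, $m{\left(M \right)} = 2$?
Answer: $\frac{\sqrt{1033154}}{58} \approx 17.525$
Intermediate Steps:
$X{\left(O \right)} = \sqrt{2} \sqrt{O}$ ($X{\left(O \right)} = \sqrt{2 O} = \sqrt{2} \sqrt{O}$)
$Y{\left(r \right)} = \frac{2 r}{25 + r}$
$\sqrt{281 + \frac{X{\left(m{\left(7 \right)} \right)} - 1517}{Y{\left(-50 \right)} - 62}} = \sqrt{281 + \frac{\sqrt{2} \sqrt{2} - 1517}{2 \left(-50\right) \frac{1}{25 - 50} - 62}} = \sqrt{281 + \frac{2 - 1517}{2 \left(-50\right) \frac{1}{-25} - 62}} = \sqrt{281 - \frac{1515}{2 \left(-50\right) \left(- \frac{1}{25}\right) - 62}} = \sqrt{281 - \frac{1515}{4 - 62}} = \sqrt{281 - \frac{1515}{-58}} = \sqrt{281 - - \frac{1515}{58}} = \sqrt{281 + \frac{1515}{58}} = \sqrt{\frac{17813}{58}} = \frac{\sqrt{1033154}}{58}$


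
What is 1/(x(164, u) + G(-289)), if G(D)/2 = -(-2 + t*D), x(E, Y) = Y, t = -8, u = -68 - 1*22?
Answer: -1/4710 ≈ -0.00021231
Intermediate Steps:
u = -90 (u = -68 - 22 = -90)
G(D) = 4 + 16*D (G(D) = 2*(-(-2 - 8*D)) = 2*(2 + 8*D) = 4 + 16*D)
1/(x(164, u) + G(-289)) = 1/(-90 + (4 + 16*(-289))) = 1/(-90 + (4 - 4624)) = 1/(-90 - 4620) = 1/(-4710) = -1/4710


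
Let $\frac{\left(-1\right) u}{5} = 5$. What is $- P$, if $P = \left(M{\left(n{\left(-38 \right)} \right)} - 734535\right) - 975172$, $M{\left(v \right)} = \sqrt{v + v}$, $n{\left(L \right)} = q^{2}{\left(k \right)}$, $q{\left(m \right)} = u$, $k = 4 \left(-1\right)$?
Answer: $1709707 - 25 \sqrt{2} \approx 1.7097 \cdot 10^{6}$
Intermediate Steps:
$k = -4$
$u = -25$ ($u = \left(-5\right) 5 = -25$)
$q{\left(m \right)} = -25$
$n{\left(L \right)} = 625$ ($n{\left(L \right)} = \left(-25\right)^{2} = 625$)
$M{\left(v \right)} = \sqrt{2} \sqrt{v}$ ($M{\left(v \right)} = \sqrt{2 v} = \sqrt{2} \sqrt{v}$)
$P = -1709707 + 25 \sqrt{2}$ ($P = \left(\sqrt{2} \sqrt{625} - 734535\right) - 975172 = \left(\sqrt{2} \cdot 25 - 734535\right) - 975172 = \left(25 \sqrt{2} - 734535\right) - 975172 = \left(-734535 + 25 \sqrt{2}\right) - 975172 = -1709707 + 25 \sqrt{2} \approx -1.7097 \cdot 10^{6}$)
$- P = - (-1709707 + 25 \sqrt{2}) = 1709707 - 25 \sqrt{2}$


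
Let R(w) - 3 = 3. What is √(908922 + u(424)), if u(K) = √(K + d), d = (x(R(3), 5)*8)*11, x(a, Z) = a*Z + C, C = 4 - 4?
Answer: √(908922 + 2*√766) ≈ 953.40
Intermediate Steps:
R(w) = 6 (R(w) = 3 + 3 = 6)
C = 0
x(a, Z) = Z*a (x(a, Z) = a*Z + 0 = Z*a + 0 = Z*a)
d = 2640 (d = ((5*6)*8)*11 = (30*8)*11 = 240*11 = 2640)
u(K) = √(2640 + K) (u(K) = √(K + 2640) = √(2640 + K))
√(908922 + u(424)) = √(908922 + √(2640 + 424)) = √(908922 + √3064) = √(908922 + 2*√766)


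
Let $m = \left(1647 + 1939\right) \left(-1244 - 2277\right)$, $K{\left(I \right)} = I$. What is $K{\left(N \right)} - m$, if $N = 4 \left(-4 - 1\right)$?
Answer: $12626286$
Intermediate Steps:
$N = -20$ ($N = 4 \left(-5\right) = -20$)
$m = -12626306$ ($m = 3586 \left(-3521\right) = -12626306$)
$K{\left(N \right)} - m = -20 - -12626306 = -20 + 12626306 = 12626286$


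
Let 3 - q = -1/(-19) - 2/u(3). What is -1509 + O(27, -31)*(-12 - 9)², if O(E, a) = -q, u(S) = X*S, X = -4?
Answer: -103941/38 ≈ -2735.3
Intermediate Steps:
u(S) = -4*S
q = 317/114 (q = 3 - (-1/(-19) - 2/((-4*3))) = 3 - (-1*(-1/19) - 2/(-12)) = 3 - (1/19 - 2*(-1/12)) = 3 - (1/19 + ⅙) = 3 - 1*25/114 = 3 - 25/114 = 317/114 ≈ 2.7807)
O(E, a) = -317/114 (O(E, a) = -1*317/114 = -317/114)
-1509 + O(27, -31)*(-12 - 9)² = -1509 - 317*(-12 - 9)²/114 = -1509 - 317/114*(-21)² = -1509 - 317/114*441 = -1509 - 46599/38 = -103941/38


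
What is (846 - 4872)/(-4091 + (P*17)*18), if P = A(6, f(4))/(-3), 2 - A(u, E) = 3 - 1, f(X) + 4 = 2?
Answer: 4026/4091 ≈ 0.98411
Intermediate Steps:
f(X) = -2 (f(X) = -4 + 2 = -2)
A(u, E) = 0 (A(u, E) = 2 - (3 - 1) = 2 - 1*2 = 2 - 2 = 0)
P = 0 (P = 0/(-3) = 0*(-⅓) = 0)
(846 - 4872)/(-4091 + (P*17)*18) = (846 - 4872)/(-4091 + (0*17)*18) = -4026/(-4091 + 0*18) = -4026/(-4091 + 0) = -4026/(-4091) = -4026*(-1/4091) = 4026/4091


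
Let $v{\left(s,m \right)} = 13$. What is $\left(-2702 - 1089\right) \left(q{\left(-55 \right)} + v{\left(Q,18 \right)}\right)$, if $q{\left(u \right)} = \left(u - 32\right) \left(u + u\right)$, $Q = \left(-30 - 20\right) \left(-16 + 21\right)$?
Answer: $-36329153$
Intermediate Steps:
$Q = -250$ ($Q = \left(-50\right) 5 = -250$)
$q{\left(u \right)} = 2 u \left(-32 + u\right)$ ($q{\left(u \right)} = \left(-32 + u\right) 2 u = 2 u \left(-32 + u\right)$)
$\left(-2702 - 1089\right) \left(q{\left(-55 \right)} + v{\left(Q,18 \right)}\right) = \left(-2702 - 1089\right) \left(2 \left(-55\right) \left(-32 - 55\right) + 13\right) = - 3791 \left(2 \left(-55\right) \left(-87\right) + 13\right) = - 3791 \left(9570 + 13\right) = \left(-3791\right) 9583 = -36329153$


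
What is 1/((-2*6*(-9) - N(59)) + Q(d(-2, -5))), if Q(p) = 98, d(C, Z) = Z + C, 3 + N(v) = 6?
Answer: 1/203 ≈ 0.0049261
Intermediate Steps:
N(v) = 3 (N(v) = -3 + 6 = 3)
d(C, Z) = C + Z
1/((-2*6*(-9) - N(59)) + Q(d(-2, -5))) = 1/((-2*6*(-9) - 1*3) + 98) = 1/((-12*(-9) - 3) + 98) = 1/((108 - 3) + 98) = 1/(105 + 98) = 1/203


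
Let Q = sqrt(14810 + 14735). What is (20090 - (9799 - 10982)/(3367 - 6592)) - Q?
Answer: 64789067/3225 - sqrt(29545) ≈ 19918.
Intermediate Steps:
Q = sqrt(29545) ≈ 171.89
(20090 - (9799 - 10982)/(3367 - 6592)) - Q = (20090 - (9799 - 10982)/(3367 - 6592)) - sqrt(29545) = (20090 - (-1183)/(-3225)) - sqrt(29545) = (20090 - (-1183)*(-1)/3225) - sqrt(29545) = (20090 - 1*1183/3225) - sqrt(29545) = (20090 - 1183/3225) - sqrt(29545) = 64789067/3225 - sqrt(29545)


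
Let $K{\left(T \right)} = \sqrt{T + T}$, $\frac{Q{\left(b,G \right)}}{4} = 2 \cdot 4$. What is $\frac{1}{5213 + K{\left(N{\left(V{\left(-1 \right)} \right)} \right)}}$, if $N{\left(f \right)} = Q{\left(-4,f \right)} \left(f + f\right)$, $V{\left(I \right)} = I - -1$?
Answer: $\frac{1}{5213} \approx 0.00019183$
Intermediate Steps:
$V{\left(I \right)} = 1 + I$ ($V{\left(I \right)} = I + 1 = 1 + I$)
$Q{\left(b,G \right)} = 32$ ($Q{\left(b,G \right)} = 4 \cdot 2 \cdot 4 = 4 \cdot 8 = 32$)
$N{\left(f \right)} = 64 f$ ($N{\left(f \right)} = 32 \left(f + f\right) = 32 \cdot 2 f = 64 f$)
$K{\left(T \right)} = \sqrt{2} \sqrt{T}$ ($K{\left(T \right)} = \sqrt{2 T} = \sqrt{2} \sqrt{T}$)
$\frac{1}{5213 + K{\left(N{\left(V{\left(-1 \right)} \right)} \right)}} = \frac{1}{5213 + \sqrt{2} \sqrt{64 \left(1 - 1\right)}} = \frac{1}{5213 + \sqrt{2} \sqrt{64 \cdot 0}} = \frac{1}{5213 + \sqrt{2} \sqrt{0}} = \frac{1}{5213 + \sqrt{2} \cdot 0} = \frac{1}{5213 + 0} = \frac{1}{5213}$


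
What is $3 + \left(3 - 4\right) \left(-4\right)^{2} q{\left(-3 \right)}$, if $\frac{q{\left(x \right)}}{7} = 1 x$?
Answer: $339$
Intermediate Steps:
$q{\left(x \right)} = 7 x$ ($q{\left(x \right)} = 7 \cdot 1 x = 7 x$)
$3 + \left(3 - 4\right) \left(-4\right)^{2} q{\left(-3 \right)} = 3 + \left(3 - 4\right) \left(-4\right)^{2} \cdot 7 \left(-3\right) = 3 + \left(-1\right) 16 \left(-21\right) = 3 - -336 = 3 + 336 = 339$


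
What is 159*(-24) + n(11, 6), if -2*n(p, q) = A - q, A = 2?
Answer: -3814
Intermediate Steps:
n(p, q) = -1 + q/2 (n(p, q) = -(2 - q)/2 = -1 + q/2)
159*(-24) + n(11, 6) = 159*(-24) + (-1 + (½)*6) = -3816 + (-1 + 3) = -3816 + 2 = -3814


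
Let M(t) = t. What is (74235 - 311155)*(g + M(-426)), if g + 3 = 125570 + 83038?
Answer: -49321768680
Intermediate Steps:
g = 208605 (g = -3 + (125570 + 83038) = -3 + 208608 = 208605)
(74235 - 311155)*(g + M(-426)) = (74235 - 311155)*(208605 - 426) = -236920*208179 = -49321768680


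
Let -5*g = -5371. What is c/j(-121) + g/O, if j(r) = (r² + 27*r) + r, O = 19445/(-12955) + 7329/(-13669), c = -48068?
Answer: -2157901188297277/4059417347700 ≈ -531.58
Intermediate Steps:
O = -72148180/35416379 (O = 19445*(-1/12955) + 7329*(-1/13669) = -3889/2591 - 7329/13669 = -72148180/35416379 ≈ -2.0371)
j(r) = r² + 28*r
g = 5371/5 (g = -⅕*(-5371) = 5371/5 ≈ 1074.2)
c/j(-121) + g/O = -48068*(-1/(121*(28 - 121))) + 5371/(5*(-72148180/35416379)) = -48068/((-121*(-93))) + (5371/5)*(-35416379/72148180) = -48068/11253 - 190221371609/360740900 = -2157901188297277/4059417347700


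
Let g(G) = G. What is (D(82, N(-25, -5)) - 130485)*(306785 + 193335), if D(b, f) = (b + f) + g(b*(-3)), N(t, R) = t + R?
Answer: -65355181480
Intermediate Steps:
N(t, R) = R + t
D(b, f) = f - 2*b (D(b, f) = (b + f) + b*(-3) = (b + f) - 3*b = f - 2*b)
(D(82, N(-25, -5)) - 130485)*(306785 + 193335) = (((-5 - 25) - 2*82) - 130485)*(306785 + 193335) = ((-30 - 164) - 130485)*500120 = (-194 - 130485)*500120 = -130679*500120 = -65355181480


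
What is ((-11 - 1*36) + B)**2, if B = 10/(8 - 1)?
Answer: 101761/49 ≈ 2076.8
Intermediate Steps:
B = 10/7 ≈ 1.4286
((-11 - 1*36) + B)**2 = ((-11 - 1*36) + 10/7)**2 = ((-11 - 36) + 10/7)**2 = (-47 + 10/7)**2 = (-319/7)**2 = 101761/49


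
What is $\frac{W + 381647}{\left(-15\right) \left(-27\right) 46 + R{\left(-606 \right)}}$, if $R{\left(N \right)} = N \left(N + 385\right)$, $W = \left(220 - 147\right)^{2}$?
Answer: $\frac{32248}{12713} \approx 2.5366$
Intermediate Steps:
$W = 5329$ ($W = 73^{2} = 5329$)
$R{\left(N \right)} = N \left(385 + N\right)$
$\frac{W + 381647}{\left(-15\right) \left(-27\right) 46 + R{\left(-606 \right)}} = \frac{5329 + 381647}{\left(-15\right) \left(-27\right) 46 - 606 \left(385 - 606\right)} = \frac{386976}{405 \cdot 46 - -133926} = \frac{386976}{18630 + 133926} = \frac{386976}{152556} = 386976 \cdot \frac{1}{152556} = \frac{32248}{12713}$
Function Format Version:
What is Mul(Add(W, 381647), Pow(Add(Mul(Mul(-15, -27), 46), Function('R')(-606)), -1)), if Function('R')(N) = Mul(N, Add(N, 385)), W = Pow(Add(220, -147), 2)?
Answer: Rational(32248, 12713) ≈ 2.5366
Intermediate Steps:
W = 5329 (W = Pow(73, 2) = 5329)
Function('R')(N) = Mul(N, Add(385, N))
Mul(Add(W, 381647), Pow(Add(Mul(Mul(-15, -27), 46), Function('R')(-606)), -1)) = Mul(Add(5329, 381647), Pow(Add(Mul(Mul(-15, -27), 46), Mul(-606, Add(385, -606))), -1)) = Mul(386976, Pow(Add(Mul(405, 46), Mul(-606, -221)), -1)) = Mul(386976, Pow(Add(18630, 133926), -1)) = Mul(386976, Pow(152556, -1)) = Mul(386976, Rational(1, 152556)) = Rational(32248, 12713)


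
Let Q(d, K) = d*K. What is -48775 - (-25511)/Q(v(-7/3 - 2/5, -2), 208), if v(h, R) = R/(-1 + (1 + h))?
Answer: -303310049/6240 ≈ -48607.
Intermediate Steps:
v(h, R) = R/h
Q(d, K) = K*d
-48775 - (-25511)/Q(v(-7/3 - 2/5, -2), 208) = -48775 - (-25511)/(208*(-2/(-7/3 - 2/5))) = -48775 - (-25511)/(208*(-2/(-7*⅓ - 2*⅕))) = -48775 - (-25511)/(208*(-2/(-7/3 - ⅖))) = -48775 - (-25511)/(208*(-2/(-41/15))) = -48775 - (-25511)/(208*(-2*(-15/41))) = -48775 - (-25511)/(208*(30/41)) = -48775 - (-25511)/6240/41 = -48775 - (-25511)*41/6240 = -48775 - 1*(-1045951/6240) = -48775 + 1045951/6240 = -303310049/6240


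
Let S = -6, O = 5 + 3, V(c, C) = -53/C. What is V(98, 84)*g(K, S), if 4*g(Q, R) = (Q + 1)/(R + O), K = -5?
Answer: 53/168 ≈ 0.31548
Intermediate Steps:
O = 8
g(Q, R) = (1 + Q)/(4*(8 + R)) (g(Q, R) = ((Q + 1)/(R + 8))/4 = ((1 + Q)/(8 + R))/4 = (1 + Q)/(4*(8 + R)))
V(98, 84)*g(K, S) = (-53/84)*((1 - 5)/(4*(8 - 6))) = (-53*1/84)*((¼)*(-4)/2) = -53*(-4)/(336*2) = -53/84*(-½) = 53/168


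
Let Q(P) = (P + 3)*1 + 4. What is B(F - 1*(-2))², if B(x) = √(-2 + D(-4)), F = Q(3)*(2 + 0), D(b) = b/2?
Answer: -4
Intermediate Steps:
Q(P) = 7 + P (Q(P) = (3 + P)*1 + 4 = (3 + P) + 4 = 7 + P)
D(b) = b/2 (D(b) = b*(½) = b/2)
F = 20 (F = (7 + 3)*(2 + 0) = 10*2 = 20)
B(x) = 2*I (B(x) = √(-2 + (½)*(-4)) = √(-2 - 2) = √(-4) = 2*I)
B(F - 1*(-2))² = (2*I)² = -4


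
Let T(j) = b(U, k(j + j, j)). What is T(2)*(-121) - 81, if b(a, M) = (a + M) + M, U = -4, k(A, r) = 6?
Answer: -1049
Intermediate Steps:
b(a, M) = a + 2*M (b(a, M) = (M + a) + M = a + 2*M)
T(j) = 8 (T(j) = -4 + 2*6 = -4 + 12 = 8)
T(2)*(-121) - 81 = 8*(-121) - 81 = -968 - 81 = -1049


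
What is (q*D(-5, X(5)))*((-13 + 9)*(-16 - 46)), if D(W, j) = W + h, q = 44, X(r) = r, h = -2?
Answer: -76384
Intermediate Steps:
D(W, j) = -2 + W (D(W, j) = W - 2 = -2 + W)
(q*D(-5, X(5)))*((-13 + 9)*(-16 - 46)) = (44*(-2 - 5))*((-13 + 9)*(-16 - 46)) = (44*(-7))*(-4*(-62)) = -308*248 = -76384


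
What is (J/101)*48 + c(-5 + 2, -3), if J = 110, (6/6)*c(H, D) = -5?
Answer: 4775/101 ≈ 47.277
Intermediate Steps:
c(H, D) = -5
(J/101)*48 + c(-5 + 2, -3) = (110/101)*48 - 5 = 5280/101 - 5 = 4775/101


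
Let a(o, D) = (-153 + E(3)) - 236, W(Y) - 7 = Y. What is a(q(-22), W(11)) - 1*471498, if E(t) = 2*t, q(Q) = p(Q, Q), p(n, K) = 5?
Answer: -471881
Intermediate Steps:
q(Q) = 5
W(Y) = 7 + Y
a(o, D) = -383 (a(o, D) = (-153 + 2*3) - 236 = (-153 + 6) - 236 = -147 - 236 = -383)
a(q(-22), W(11)) - 1*471498 = -383 - 1*471498 = -383 - 471498 = -471881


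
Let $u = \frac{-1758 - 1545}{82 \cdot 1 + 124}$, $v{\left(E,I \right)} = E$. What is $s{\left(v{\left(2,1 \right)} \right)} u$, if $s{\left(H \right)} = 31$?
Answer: $- \frac{102393}{206} \approx -497.05$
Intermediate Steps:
$u = - \frac{3303}{206}$ ($u = - \frac{3303}{82 + 124} = - \frac{3303}{206} \approx -16.034$)
$s{\left(v{\left(2,1 \right)} \right)} u = 31 \left(- \frac{3303}{206}\right) = - \frac{102393}{206}$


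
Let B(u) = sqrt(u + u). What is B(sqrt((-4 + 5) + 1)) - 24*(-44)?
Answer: 1056 + 2**(3/4) ≈ 1057.7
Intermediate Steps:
B(u) = sqrt(2)*sqrt(u) (B(u) = sqrt(2*u) = sqrt(2)*sqrt(u))
B(sqrt((-4 + 5) + 1)) - 24*(-44) = sqrt(2)*sqrt(sqrt((-4 + 5) + 1)) - 24*(-44) = sqrt(2)*sqrt(sqrt(1 + 1)) + 1056 = sqrt(2)*sqrt(sqrt(2)) + 1056 = sqrt(2)*2**(1/4) + 1056 = 2**(3/4) + 1056 = 1056 + 2**(3/4)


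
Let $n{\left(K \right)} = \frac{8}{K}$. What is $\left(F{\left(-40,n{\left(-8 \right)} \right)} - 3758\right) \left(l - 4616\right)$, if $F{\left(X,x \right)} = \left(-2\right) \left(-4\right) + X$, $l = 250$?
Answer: $16547140$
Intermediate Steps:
$F{\left(X,x \right)} = 8 + X$
$\left(F{\left(-40,n{\left(-8 \right)} \right)} - 3758\right) \left(l - 4616\right) = \left(\left(8 - 40\right) - 3758\right) \left(250 - 4616\right) = \left(-32 - 3758\right) \left(-4366\right) = \left(-3790\right) \left(-4366\right) = 16547140$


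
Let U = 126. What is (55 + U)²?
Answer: 32761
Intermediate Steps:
(55 + U)² = (55 + 126)² = 181² = 32761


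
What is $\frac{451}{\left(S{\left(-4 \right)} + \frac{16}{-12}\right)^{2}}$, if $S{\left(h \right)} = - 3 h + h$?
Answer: $\frac{4059}{400} \approx 10.147$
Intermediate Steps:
$S{\left(h \right)} = - 2 h$
$\frac{451}{\left(S{\left(-4 \right)} + \frac{16}{-12}\right)^{2}} = \frac{451}{\left(\left(-2\right) \left(-4\right) + \frac{16}{-12}\right)^{2}} = \frac{451}{\left(8 + 16 \left(- \frac{1}{12}\right)\right)^{2}} = \frac{451}{\left(8 - \frac{4}{3}\right)^{2}} = \frac{451}{\left(\frac{20}{3}\right)^{2}} = \frac{451}{\frac{400}{9}} = 451 \cdot \frac{9}{400} = \frac{4059}{400}$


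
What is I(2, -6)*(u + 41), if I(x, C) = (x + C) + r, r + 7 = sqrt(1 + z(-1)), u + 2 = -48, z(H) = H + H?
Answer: 99 - 9*I ≈ 99.0 - 9.0*I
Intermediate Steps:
z(H) = 2*H
u = -50 (u = -2 - 48 = -50)
r = -7 + I (r = -7 + sqrt(1 + 2*(-1)) = -7 + sqrt(1 - 2) = -7 + sqrt(-1) = -7 + I ≈ -7.0 + 1.0*I)
I(x, C) = -7 + I + C + x (I(x, C) = (x + C) + (-7 + I) = (C + x) + (-7 + I) = -7 + I + C + x)
I(2, -6)*(u + 41) = (-7 + I - 6 + 2)*(-50 + 41) = (-11 + I)*(-9) = 99 - 9*I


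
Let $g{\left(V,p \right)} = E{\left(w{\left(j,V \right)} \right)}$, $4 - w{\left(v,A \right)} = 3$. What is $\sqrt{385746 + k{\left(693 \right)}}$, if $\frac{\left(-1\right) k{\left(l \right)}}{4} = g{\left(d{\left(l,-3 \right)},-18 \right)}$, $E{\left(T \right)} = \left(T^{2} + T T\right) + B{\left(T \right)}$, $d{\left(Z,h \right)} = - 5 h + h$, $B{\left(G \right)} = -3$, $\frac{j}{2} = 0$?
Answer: $5 \sqrt{15430} \approx 621.09$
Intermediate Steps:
$j = 0$ ($j = 2 \cdot 0 = 0$)
$w{\left(v,A \right)} = 1$ ($w{\left(v,A \right)} = 4 - 3 = 1$)
$d{\left(Z,h \right)} = - 4 h$
$E{\left(T \right)} = -3 + 2 T^{2}$ ($E{\left(T \right)} = \left(T^{2} + T T\right) - 3 = \left(T^{2} + T^{2}\right) - 3 = 2 T^{2} - 3 = -3 + 2 T^{2}$)
$g{\left(V,p \right)} = -1$ ($g{\left(V,p \right)} = -3 + 2 \cdot 1^{2} = -3 + 2 \cdot 1 = -3 + 2 = -1$)
$k{\left(l \right)} = 4$ ($k{\left(l \right)} = \left(-4\right) \left(-1\right) = 4$)
$\sqrt{385746 + k{\left(693 \right)}} = \sqrt{385746 + 4} = \sqrt{385750} = 5 \sqrt{15430}$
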